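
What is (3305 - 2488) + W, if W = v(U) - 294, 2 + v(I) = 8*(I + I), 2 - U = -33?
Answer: 1081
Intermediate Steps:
U = 35 (U = 2 - 1*(-33) = 2 + 33 = 35)
v(I) = -2 + 16*I (v(I) = -2 + 8*(I + I) = -2 + 8*(2*I) = -2 + 16*I)
W = 264 (W = (-2 + 16*35) - 294 = (-2 + 560) - 294 = 558 - 294 = 264)
(3305 - 2488) + W = (3305 - 2488) + 264 = 817 + 264 = 1081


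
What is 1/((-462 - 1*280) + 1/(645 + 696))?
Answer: -1341/995021 ≈ -0.0013477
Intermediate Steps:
1/((-462 - 1*280) + 1/(645 + 696)) = 1/((-462 - 280) + 1/1341) = 1/(-742 + 1/1341) = 1/(-995021/1341) = -1341/995021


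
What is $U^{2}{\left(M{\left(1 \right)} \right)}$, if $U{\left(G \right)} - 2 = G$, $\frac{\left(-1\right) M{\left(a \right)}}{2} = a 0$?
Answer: $4$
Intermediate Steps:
$M{\left(a \right)} = 0$ ($M{\left(a \right)} = - 2 a 0 = \left(-2\right) 0 = 0$)
$U{\left(G \right)} = 2 + G$
$U^{2}{\left(M{\left(1 \right)} \right)} = \left(2 + 0\right)^{2} = 2^{2} = 4$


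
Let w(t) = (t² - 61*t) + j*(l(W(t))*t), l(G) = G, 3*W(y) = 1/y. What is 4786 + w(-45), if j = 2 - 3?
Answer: 28667/3 ≈ 9555.7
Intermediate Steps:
W(y) = 1/(3*y)
j = -1
w(t) = -⅓ + t² - 61*t (w(t) = (t² - 61*t) - 1/(3*t)*t = (t² - 61*t) - 1*⅓ = (t² - 61*t) - ⅓ = -⅓ + t² - 61*t)
4786 + w(-45) = 4786 + (-⅓ + (-45)² - 61*(-45)) = 4786 + (-⅓ + 2025 + 2745) = 4786 + 14309/3 = 28667/3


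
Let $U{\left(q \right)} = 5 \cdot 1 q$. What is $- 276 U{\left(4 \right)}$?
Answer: $-5520$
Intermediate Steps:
$U{\left(q \right)} = 5 q$
$- 276 U{\left(4 \right)} = - 276 \cdot 5 \cdot 4 = \left(-276\right) 20 = -5520$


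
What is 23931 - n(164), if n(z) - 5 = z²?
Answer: -2970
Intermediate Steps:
n(z) = 5 + z²
23931 - n(164) = 23931 - (5 + 164²) = 23931 - (5 + 26896) = 23931 - 1*26901 = 23931 - 26901 = -2970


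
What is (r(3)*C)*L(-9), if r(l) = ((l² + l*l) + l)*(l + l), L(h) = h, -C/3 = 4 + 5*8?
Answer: 149688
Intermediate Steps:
C = -132 (C = -3*(4 + 5*8) = -3*(4 + 40) = -3*44 = -132)
r(l) = 2*l*(l + 2*l²) (r(l) = ((l² + l²) + l)*(2*l) = (2*l² + l)*(2*l) = (l + 2*l²)*(2*l) = 2*l*(l + 2*l²))
(r(3)*C)*L(-9) = ((3²*(2 + 4*3))*(-132))*(-9) = ((9*(2 + 12))*(-132))*(-9) = ((9*14)*(-132))*(-9) = (126*(-132))*(-9) = -16632*(-9) = 149688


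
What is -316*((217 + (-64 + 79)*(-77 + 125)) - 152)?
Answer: -248060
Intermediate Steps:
-316*((217 + (-64 + 79)*(-77 + 125)) - 152) = -316*((217 + 15*48) - 152) = -316*((217 + 720) - 152) = -316*(937 - 152) = -316*785 = -248060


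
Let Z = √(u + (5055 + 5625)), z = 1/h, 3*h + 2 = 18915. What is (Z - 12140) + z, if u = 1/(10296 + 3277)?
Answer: -229603817/18913 + √40153820557/1939 ≈ -12037.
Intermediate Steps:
h = 18913/3 (h = -⅔ + (⅓)*18915 = -⅔ + 6305 = 18913/3 ≈ 6304.3)
u = 1/13573 ≈ 7.3676e-5
z = 3/18913 (z = 1/(18913/3) = 3/18913 ≈ 0.00015862)
Z = √40153820557/1939 (Z = √(1/13573 + (5055 + 5625)) = √(1/13573 + 10680) = √(144959641/13573) = √40153820557/1939 ≈ 103.34)
(Z - 12140) + z = (√40153820557/1939 - 12140) + 3/18913 = (-12140 + √40153820557/1939) + 3/18913 = -229603817/18913 + √40153820557/1939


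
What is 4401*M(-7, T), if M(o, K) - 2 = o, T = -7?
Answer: -22005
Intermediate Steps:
M(o, K) = 2 + o
4401*M(-7, T) = 4401*(2 - 7) = 4401*(-5) = -22005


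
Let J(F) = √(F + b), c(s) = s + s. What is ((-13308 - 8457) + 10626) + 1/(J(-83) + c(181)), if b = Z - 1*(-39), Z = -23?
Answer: (-11139*√67 + 4032317*I)/(√67 - 362*I) ≈ -11139.0 - 6.2585e-5*I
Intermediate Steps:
c(s) = 2*s
b = 16 (b = -23 - 1*(-39) = -23 + 39 = 16)
J(F) = √(16 + F) (J(F) = √(F + 16) = √(16 + F))
((-13308 - 8457) + 10626) + 1/(J(-83) + c(181)) = ((-13308 - 8457) + 10626) + 1/(√(16 - 83) + 2*181) = (-21765 + 10626) + 1/(√(-67) + 362) = -11139 + 1/(I*√67 + 362) = -11139 + 1/(362 + I*√67)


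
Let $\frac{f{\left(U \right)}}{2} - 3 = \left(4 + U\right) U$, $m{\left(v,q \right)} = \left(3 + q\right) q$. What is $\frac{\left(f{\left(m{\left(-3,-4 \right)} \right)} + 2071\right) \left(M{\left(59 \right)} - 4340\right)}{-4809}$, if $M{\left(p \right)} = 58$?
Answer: $\frac{9167762}{4809} \approx 1906.4$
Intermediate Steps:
$m{\left(v,q \right)} = q \left(3 + q\right)$
$f{\left(U \right)} = 6 + 2 U \left(4 + U\right)$ ($f{\left(U \right)} = 6 + 2 \left(4 + U\right) U = 6 + 2 U \left(4 + U\right)$)
$\frac{\left(f{\left(m{\left(-3,-4 \right)} \right)} + 2071\right) \left(M{\left(59 \right)} - 4340\right)}{-4809} = \frac{\left(\left(6 + 2 \left(- 4 \left(3 - 4\right)\right)^{2} + 8 \left(- 4 \left(3 - 4\right)\right)\right) + 2071\right) \left(58 - 4340\right)}{-4809} = \left(\left(6 + 2 \left(\left(-4\right) \left(-1\right)\right)^{2} + 8 \left(\left(-4\right) \left(-1\right)\right)\right) + 2071\right) \left(-4282\right) \left(- \frac{1}{4809}\right) = \left(\left(6 + 2 \cdot 4^{2} + 8 \cdot 4\right) + 2071\right) \left(-4282\right) \left(- \frac{1}{4809}\right) = \left(\left(6 + 2 \cdot 16 + 32\right) + 2071\right) \left(-4282\right) \left(- \frac{1}{4809}\right) = \left(\left(6 + 32 + 32\right) + 2071\right) \left(-4282\right) \left(- \frac{1}{4809}\right) = \left(70 + 2071\right) \left(-4282\right) \left(- \frac{1}{4809}\right) = 2141 \left(-4282\right) \left(- \frac{1}{4809}\right) = \left(-9167762\right) \left(- \frac{1}{4809}\right) = \frac{9167762}{4809}$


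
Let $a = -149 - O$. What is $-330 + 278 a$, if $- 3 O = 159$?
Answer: $-27018$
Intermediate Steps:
$O = -53$ ($O = \left(- \frac{1}{3}\right) 159 = -53$)
$a = -96$ ($a = -149 - -53 = -149 + 53 = -96$)
$-330 + 278 a = -330 + 278 \left(-96\right) = -330 - 26688 = -27018$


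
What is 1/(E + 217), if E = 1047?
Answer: 1/1264 ≈ 0.00079114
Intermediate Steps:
1/(E + 217) = 1/(1047 + 217) = 1/1264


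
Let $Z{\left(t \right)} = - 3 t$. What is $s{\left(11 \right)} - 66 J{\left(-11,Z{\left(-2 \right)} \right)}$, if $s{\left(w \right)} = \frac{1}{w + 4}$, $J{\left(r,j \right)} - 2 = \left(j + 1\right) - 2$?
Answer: $- \frac{6929}{15} \approx -461.93$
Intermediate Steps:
$J{\left(r,j \right)} = 1 + j$ ($J{\left(r,j \right)} = 2 + \left(\left(j + 1\right) - 2\right) = 2 + \left(\left(1 + j\right) - 2\right) = 2 + \left(-1 + j\right) = 1 + j$)
$s{\left(w \right)} = \frac{1}{4 + w}$
$s{\left(11 \right)} - 66 J{\left(-11,Z{\left(-2 \right)} \right)} = \frac{1}{4 + 11} - 66 \left(1 - -6\right) = \frac{1}{15} - 66 \left(1 + 6\right) = \frac{1}{15} - 462 = - \frac{6929}{15}$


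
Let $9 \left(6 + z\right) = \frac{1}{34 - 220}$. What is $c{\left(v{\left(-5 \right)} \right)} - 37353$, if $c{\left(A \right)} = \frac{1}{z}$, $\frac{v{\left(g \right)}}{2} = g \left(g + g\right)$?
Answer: $- \frac{375212559}{10045} \approx -37353.0$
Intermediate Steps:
$z = - \frac{10045}{1674}$ ($z = -6 + \frac{1}{9 \left(34 - 220\right)} = -6 + \frac{1}{9 \left(-186\right)} = -6 + \frac{1}{9} \left(- \frac{1}{186}\right) = -6 - \frac{1}{1674} = - \frac{10045}{1674} \approx -6.0006$)
$v{\left(g \right)} = 4 g^{2}$ ($v{\left(g \right)} = 2 g \left(g + g\right) = 2 g 2 g = 2 \cdot 2 g^{2} = 4 g^{2}$)
$c{\left(A \right)} = - \frac{1674}{10045}$ ($c{\left(A \right)} = \frac{1}{- \frac{10045}{1674}} = - \frac{1674}{10045}$)
$c{\left(v{\left(-5 \right)} \right)} - 37353 = - \frac{1674}{10045} - 37353 = - \frac{375212559}{10045}$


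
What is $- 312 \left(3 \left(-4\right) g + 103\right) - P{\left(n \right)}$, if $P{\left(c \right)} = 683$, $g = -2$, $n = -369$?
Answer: $-40307$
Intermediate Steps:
$- 312 \left(3 \left(-4\right) g + 103\right) - P{\left(n \right)} = - 312 \left(3 \left(-4\right) \left(-2\right) + 103\right) - 683 = - 312 \left(\left(-12\right) \left(-2\right) + 103\right) - 683 = - 312 \left(24 + 103\right) - 683 = \left(-312\right) 127 - 683 = -39624 - 683 = -40307$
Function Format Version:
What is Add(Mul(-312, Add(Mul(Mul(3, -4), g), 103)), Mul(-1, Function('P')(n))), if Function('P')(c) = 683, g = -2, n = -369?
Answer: -40307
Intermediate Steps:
Add(Mul(-312, Add(Mul(Mul(3, -4), g), 103)), Mul(-1, Function('P')(n))) = Add(Mul(-312, Add(Mul(Mul(3, -4), -2), 103)), Mul(-1, 683)) = Add(Mul(-312, Add(Mul(-12, -2), 103)), -683) = Add(Mul(-312, Add(24, 103)), -683) = Add(Mul(-312, 127), -683) = Add(-39624, -683) = -40307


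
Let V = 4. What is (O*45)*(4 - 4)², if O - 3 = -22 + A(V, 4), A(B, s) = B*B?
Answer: 0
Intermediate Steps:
A(B, s) = B²
O = -3 (O = 3 + (-22 + 4²) = 3 + (-22 + 16) = 3 - 6 = -3)
(O*45)*(4 - 4)² = (-3*45)*(4 - 4)² = -135*0² = -135*0 = 0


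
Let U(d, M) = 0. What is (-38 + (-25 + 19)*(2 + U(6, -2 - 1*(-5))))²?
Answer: 2500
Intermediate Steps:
(-38 + (-25 + 19)*(2 + U(6, -2 - 1*(-5))))² = (-38 + (-25 + 19)*(2 + 0))² = (-38 - 6*2)² = (-38 - 12)² = (-50)² = 2500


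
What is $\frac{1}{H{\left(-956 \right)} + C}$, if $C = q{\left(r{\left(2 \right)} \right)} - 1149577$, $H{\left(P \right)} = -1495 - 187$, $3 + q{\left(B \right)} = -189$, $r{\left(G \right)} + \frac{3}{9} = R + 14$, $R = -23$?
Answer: $- \frac{1}{1151451} \approx -8.6847 \cdot 10^{-7}$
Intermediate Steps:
$r{\left(G \right)} = - \frac{28}{3}$ ($r{\left(G \right)} = - \frac{1}{3} + \left(-23 + 14\right) = - \frac{1}{3} - 9 = - \frac{28}{3}$)
$q{\left(B \right)} = -192$ ($q{\left(B \right)} = -3 - 189 = -192$)
$H{\left(P \right)} = -1682$
$C = -1149769$ ($C = -192 - 1149577 = -1149769$)
$\frac{1}{H{\left(-956 \right)} + C} = \frac{1}{-1682 - 1149769} = \frac{1}{-1151451} = - \frac{1}{1151451}$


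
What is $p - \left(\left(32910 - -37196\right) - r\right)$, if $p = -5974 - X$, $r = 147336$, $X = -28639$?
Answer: $99895$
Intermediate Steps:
$p = 22665$ ($p = -5974 - -28639 = -5974 + 28639 = 22665$)
$p - \left(\left(32910 - -37196\right) - r\right) = 22665 - \left(\left(32910 - -37196\right) - 147336\right) = 22665 - \left(\left(32910 + 37196\right) - 147336\right) = 22665 - \left(70106 - 147336\right) = 22665 - -77230 = 22665 + 77230 = 99895$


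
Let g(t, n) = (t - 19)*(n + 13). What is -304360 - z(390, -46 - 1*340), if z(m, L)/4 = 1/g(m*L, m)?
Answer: -18467127307716/60675277 ≈ -3.0436e+5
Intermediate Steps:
g(t, n) = (-19 + t)*(13 + n)
z(m, L) = 4/(-247 - 19*m + L*m**2 + 13*L*m) (z(m, L) = 4/(-247 - 19*m + 13*(m*L) + m*(m*L)) = 4/(-247 - 19*m + 13*(L*m) + m*(L*m)) = 4/(-247 - 19*m + 13*L*m + L*m**2) = 4/(-247 - 19*m + L*m**2 + 13*L*m))
-304360 - z(390, -46 - 1*340) = -304360 - 4/(-247 - 19*390 + (-46 - 1*340)*390**2 + 13*(-46 - 1*340)*390) = -304360 - 4/(-247 - 7410 + (-46 - 340)*152100 + 13*(-46 - 340)*390) = -304360 - 4/(-247 - 7410 - 386*152100 + 13*(-386)*390) = -304360 - 4/(-247 - 7410 - 58710600 - 1957020) = -304360 - 4/(-60675277) = -304360 - 4*(-1)/60675277 = -304360 - 1*(-4/60675277) = -304360 + 4/60675277 = -18467127307716/60675277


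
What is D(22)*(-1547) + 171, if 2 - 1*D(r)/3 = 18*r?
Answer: 1828725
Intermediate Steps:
D(r) = 6 - 54*r
D(22)*(-1547) + 171 = (6 - 54*22)*(-1547) + 171 = (6 - 1188)*(-1547) + 171 = -1182*(-1547) + 171 = 1828554 + 171 = 1828725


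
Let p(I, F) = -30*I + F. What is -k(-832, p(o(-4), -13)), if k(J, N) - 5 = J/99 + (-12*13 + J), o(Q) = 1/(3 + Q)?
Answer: 98149/99 ≈ 991.40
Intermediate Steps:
p(I, F) = F - 30*I
k(J, N) = -151 + 100*J/99 (k(J, N) = 5 + (J/99 + (-12*13 + J)) = 5 + (J/99 + (-156 + J)) = 5 + (-156 + 100*J/99) = -151 + 100*J/99)
-k(-832, p(o(-4), -13)) = -(-151 + (100/99)*(-832)) = -(-151 - 83200/99) = -1*(-98149/99) = 98149/99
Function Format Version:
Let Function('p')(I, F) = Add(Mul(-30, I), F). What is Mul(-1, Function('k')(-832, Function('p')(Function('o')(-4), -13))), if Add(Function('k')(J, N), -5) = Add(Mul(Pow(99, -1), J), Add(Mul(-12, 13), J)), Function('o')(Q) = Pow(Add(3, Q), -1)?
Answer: Rational(98149, 99) ≈ 991.40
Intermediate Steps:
Function('p')(I, F) = Add(F, Mul(-30, I))
Function('k')(J, N) = Add(-151, Mul(Rational(100, 99), J)) (Function('k')(J, N) = Add(5, Add(Mul(Pow(99, -1), J), Add(Mul(-12, 13), J))) = Add(5, Add(Mul(Rational(1, 99), J), Add(-156, J))) = Add(5, Add(-156, Mul(Rational(100, 99), J))) = Add(-151, Mul(Rational(100, 99), J)))
Mul(-1, Function('k')(-832, Function('p')(Function('o')(-4), -13))) = Mul(-1, Add(-151, Mul(Rational(100, 99), -832))) = Mul(-1, Add(-151, Rational(-83200, 99))) = Mul(-1, Rational(-98149, 99)) = Rational(98149, 99)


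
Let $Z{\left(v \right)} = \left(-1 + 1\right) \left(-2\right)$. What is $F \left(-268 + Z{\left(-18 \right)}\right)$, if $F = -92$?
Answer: $24656$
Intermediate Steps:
$Z{\left(v \right)} = 0$ ($Z{\left(v \right)} = 0 \left(-2\right) = 0$)
$F \left(-268 + Z{\left(-18 \right)}\right) = - 92 \left(-268 + 0\right) = \left(-92\right) \left(-268\right) = 24656$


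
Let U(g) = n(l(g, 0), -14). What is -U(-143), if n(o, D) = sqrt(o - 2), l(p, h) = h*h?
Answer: -I*sqrt(2) ≈ -1.4142*I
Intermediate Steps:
l(p, h) = h**2
n(o, D) = sqrt(-2 + o)
U(g) = I*sqrt(2) (U(g) = sqrt(-2 + 0**2) = sqrt(-2 + 0) = sqrt(-2) = I*sqrt(2))
-U(-143) = -I*sqrt(2)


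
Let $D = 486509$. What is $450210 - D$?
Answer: $-36299$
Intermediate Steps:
$450210 - D = 450210 - 486509 = -36299$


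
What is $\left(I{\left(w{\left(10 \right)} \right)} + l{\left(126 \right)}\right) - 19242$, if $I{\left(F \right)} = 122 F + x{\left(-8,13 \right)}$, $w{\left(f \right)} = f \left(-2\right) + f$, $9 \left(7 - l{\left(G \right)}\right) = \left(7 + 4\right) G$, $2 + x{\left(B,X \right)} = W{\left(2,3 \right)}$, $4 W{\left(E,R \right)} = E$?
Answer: $- \frac{41221}{2} \approx -20611.0$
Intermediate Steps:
$W{\left(E,R \right)} = \frac{E}{4}$
$x{\left(B,X \right)} = - \frac{3}{2}$ ($x{\left(B,X \right)} = -2 + \frac{1}{4} \cdot 2 = -2 + \frac{1}{2} = - \frac{3}{2}$)
$l{\left(G \right)} = 7 - \frac{11 G}{9}$ ($l{\left(G \right)} = 7 - \frac{\left(7 + 4\right) G}{9} = 7 - \frac{11 G}{9}$)
$w{\left(f \right)} = - f$ ($w{\left(f \right)} = - 2 f + f = - f$)
$I{\left(F \right)} = - \frac{3}{2} + 122 F$ ($I{\left(F \right)} = 122 F - \frac{3}{2} = - \frac{3}{2} + 122 F$)
$\left(I{\left(w{\left(10 \right)} \right)} + l{\left(126 \right)}\right) - 19242 = \left(\left(- \frac{3}{2} + 122 \left(\left(-1\right) 10\right)\right) + \left(7 - 154\right)\right) - 19242 = \left(\left(- \frac{3}{2} + 122 \left(-10\right)\right) + \left(7 - 154\right)\right) - 19242 = \left(\left(- \frac{3}{2} - 1220\right) - 147\right) - 19242 = \left(- \frac{2443}{2} - 147\right) - 19242 = - \frac{2737}{2} - 19242 = - \frac{41221}{2}$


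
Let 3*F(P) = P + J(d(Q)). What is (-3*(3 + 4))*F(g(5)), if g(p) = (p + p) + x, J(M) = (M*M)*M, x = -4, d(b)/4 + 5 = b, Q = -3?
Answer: 229334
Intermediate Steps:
d(b) = -20 + 4*b
J(M) = M**3 (J(M) = M**2*M = M**3)
g(p) = -4 + 2*p (g(p) = (p + p) - 4 = 2*p - 4 = -4 + 2*p)
F(P) = -32768/3 + P/3 (F(P) = (P + (-20 + 4*(-3))**3)/3 = (P + (-20 - 12)**3)/3 = (P + (-32)**3)/3 = (P - 32768)/3 = (-32768 + P)/3 = -32768/3 + P/3)
(-3*(3 + 4))*F(g(5)) = (-3*(3 + 4))*(-32768/3 + (-4 + 2*5)/3) = (-3*7)*(-32768/3 + (-4 + 10)/3) = -21*(-32768/3 + (1/3)*6) = -21*(-32768/3 + 2) = -21*(-32762/3) = 229334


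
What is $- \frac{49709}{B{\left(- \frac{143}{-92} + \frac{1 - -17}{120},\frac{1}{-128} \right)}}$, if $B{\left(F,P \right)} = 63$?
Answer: $- \frac{49709}{63} \approx -789.03$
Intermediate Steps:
$- \frac{49709}{B{\left(- \frac{143}{-92} + \frac{1 - -17}{120},\frac{1}{-128} \right)}} = - \frac{49709}{63}$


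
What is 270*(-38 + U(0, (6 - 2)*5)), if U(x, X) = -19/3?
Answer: -11970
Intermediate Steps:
U(x, X) = -19/3
270*(-38 + U(0, (6 - 2)*5)) = 270*(-38 - 19/3) = 270*(-133/3) = -11970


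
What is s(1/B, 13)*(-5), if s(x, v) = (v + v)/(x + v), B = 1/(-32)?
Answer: 130/19 ≈ 6.8421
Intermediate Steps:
B = -1/32 ≈ -0.031250
s(x, v) = 2*v/(v + x) (s(x, v) = (2*v)/(v + x) = 2*v/(v + x))
s(1/B, 13)*(-5) = (2*13/(13 + 1/(-1/32)))*(-5) = (2*13/(13 - 32))*(-5) = (2*13/(-19))*(-5) = (2*13*(-1/19))*(-5) = -26/19*(-5) = 130/19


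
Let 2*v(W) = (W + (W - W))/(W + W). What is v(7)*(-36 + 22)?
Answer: -7/2 ≈ -3.5000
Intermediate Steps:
v(W) = ¼ (v(W) = ((W + (W - W))/(W + W))/2 = ((W + 0)/((2*W)))/2 = (W*(1/(2*W)))/2 = (½)*(½) = ¼)
v(7)*(-36 + 22) = (-36 + 22)/4 = (¼)*(-14) = -7/2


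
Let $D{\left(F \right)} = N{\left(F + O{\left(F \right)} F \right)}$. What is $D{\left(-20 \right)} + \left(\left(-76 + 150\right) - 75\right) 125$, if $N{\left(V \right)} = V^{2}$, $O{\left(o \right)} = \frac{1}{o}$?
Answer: $236$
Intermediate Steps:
$D{\left(F \right)} = \left(1 + F\right)^{2}$ ($D{\left(F \right)} = \left(F + \frac{F}{F}\right)^{2} = \left(F + 1\right)^{2} = \left(1 + F\right)^{2}$)
$D{\left(-20 \right)} + \left(\left(-76 + 150\right) - 75\right) 125 = \left(1 - 20\right)^{2} + \left(\left(-76 + 150\right) - 75\right) 125 = \left(-19\right)^{2} + \left(74 - 75\right) 125 = 361 - 125 = 236$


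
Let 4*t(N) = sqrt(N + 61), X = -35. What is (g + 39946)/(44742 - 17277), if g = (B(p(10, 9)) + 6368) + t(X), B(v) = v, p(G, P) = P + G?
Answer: 46333/27465 + sqrt(26)/109860 ≈ 1.6870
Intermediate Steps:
p(G, P) = G + P
t(N) = sqrt(61 + N)/4 (t(N) = sqrt(N + 61)/4 = sqrt(61 + N)/4)
g = 6387 + sqrt(26)/4 (g = ((10 + 9) + 6368) + sqrt(61 - 35)/4 = (19 + 6368) + sqrt(26)/4 = 6387 + sqrt(26)/4 ≈ 6388.3)
(g + 39946)/(44742 - 17277) = ((6387 + sqrt(26)/4) + 39946)/(44742 - 17277) = (46333 + sqrt(26)/4)/27465 = (46333 + sqrt(26)/4)*(1/27465) = 46333/27465 + sqrt(26)/109860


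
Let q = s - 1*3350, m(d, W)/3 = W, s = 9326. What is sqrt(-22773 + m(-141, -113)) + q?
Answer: 5976 + 6*I*sqrt(642) ≈ 5976.0 + 152.03*I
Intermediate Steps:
m(d, W) = 3*W
q = 5976 (q = 9326 - 1*3350 = 9326 - 3350 = 5976)
sqrt(-22773 + m(-141, -113)) + q = sqrt(-22773 + 3*(-113)) + 5976 = sqrt(-22773 - 339) + 5976 = sqrt(-23112) + 5976 = 6*I*sqrt(642) + 5976 = 5976 + 6*I*sqrt(642)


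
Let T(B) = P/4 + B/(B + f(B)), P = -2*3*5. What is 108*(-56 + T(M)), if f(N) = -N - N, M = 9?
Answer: -6966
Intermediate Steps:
P = -30 (P = -6*5 = -30)
f(N) = -2*N
T(B) = -17/2 (T(B) = -30/4 + B/(B - 2*B) = -30*¼ + B/((-B)) = -15/2 + B*(-1/B) = -15/2 - 1 = -17/2)
108*(-56 + T(M)) = 108*(-56 - 17/2) = 108*(-129/2) = -6966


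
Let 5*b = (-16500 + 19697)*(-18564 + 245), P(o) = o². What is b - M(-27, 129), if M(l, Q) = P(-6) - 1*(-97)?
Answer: -58566508/5 ≈ -1.1713e+7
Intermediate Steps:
M(l, Q) = 133 (M(l, Q) = (-6)² - 1*(-97) = 36 + 97 = 133)
b = -58565843/5 (b = ((-16500 + 19697)*(-18564 + 245))/5 = (3197*(-18319))/5 = (⅕)*(-58565843) = -58565843/5 ≈ -1.1713e+7)
b - M(-27, 129) = -58565843/5 - 1*133 = -58565843/5 - 133 = -58566508/5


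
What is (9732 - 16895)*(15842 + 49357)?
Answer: -467020437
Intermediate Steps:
(9732 - 16895)*(15842 + 49357) = -7163*65199 = -467020437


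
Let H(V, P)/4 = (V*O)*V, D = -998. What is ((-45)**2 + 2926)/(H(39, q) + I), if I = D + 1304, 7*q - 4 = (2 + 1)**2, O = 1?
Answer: 4951/6390 ≈ 0.77480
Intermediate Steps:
q = 13/7 (q = 4/7 + (2 + 1)**2/7 = 4/7 + (1/7)*3**2 = 4/7 + (1/7)*9 = 4/7 + 9/7 = 13/7 ≈ 1.8571)
H(V, P) = 4*V**2 (H(V, P) = 4*((V*1)*V) = 4*(V*V) = 4*V**2)
I = 306 (I = -998 + 1304 = 306)
((-45)**2 + 2926)/(H(39, q) + I) = ((-45)**2 + 2926)/(4*39**2 + 306) = (2025 + 2926)/(4*1521 + 306) = 4951/(6084 + 306) = 4951/6390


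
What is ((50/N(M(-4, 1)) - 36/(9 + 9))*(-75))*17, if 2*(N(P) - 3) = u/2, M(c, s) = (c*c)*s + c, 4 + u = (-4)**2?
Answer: -8075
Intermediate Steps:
u = 12 (u = -4 + (-4)**2 = -4 + 16 = 12)
M(c, s) = c + s*c**2 (M(c, s) = c**2*s + c = s*c**2 + c = c + s*c**2)
N(P) = 6 (N(P) = 3 + (12/2)/2 = 3 + (12*(1/2))/2 = 3 + (1/2)*6 = 3 + 3 = 6)
((50/N(M(-4, 1)) - 36/(9 + 9))*(-75))*17 = ((50/6 - 36/(9 + 9))*(-75))*17 = ((50*(1/6) - 36/18)*(-75))*17 = ((25/3 - 36*1/18)*(-75))*17 = ((25/3 - 2)*(-75))*17 = ((19/3)*(-75))*17 = -475*17 = -8075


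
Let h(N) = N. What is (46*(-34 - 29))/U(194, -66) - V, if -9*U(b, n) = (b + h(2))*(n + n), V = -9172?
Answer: 5649331/616 ≈ 9171.0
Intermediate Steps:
U(b, n) = -2*n*(2 + b)/9 (U(b, n) = -(b + 2)*(n + n)/9 = -(2 + b)*2*n/9 = -2*n*(2 + b)/9)
(46*(-34 - 29))/U(194, -66) - V = (46*(-34 - 29))/((-2/9*(-66)*(2 + 194))) - 1*(-9172) = (46*(-63))/((-2/9*(-66)*196)) + 9172 = -2898/8624/3 + 9172 = -2898*3/8624 + 9172 = -621/616 + 9172 = 5649331/616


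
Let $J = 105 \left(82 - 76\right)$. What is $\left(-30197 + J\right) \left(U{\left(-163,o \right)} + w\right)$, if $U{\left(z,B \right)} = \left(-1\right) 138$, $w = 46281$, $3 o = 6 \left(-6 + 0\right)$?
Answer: $-1364310081$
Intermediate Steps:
$o = -12$ ($o = \frac{6 \left(-6 + 0\right)}{3} = \frac{6 \left(-6\right)}{3} = \frac{1}{3} \left(-36\right) = -12$)
$U{\left(z,B \right)} = -138$
$J = 630$ ($J = 105 \cdot 6 = 630$)
$\left(-30197 + J\right) \left(U{\left(-163,o \right)} + w\right) = \left(-30197 + 630\right) \left(-138 + 46281\right) = \left(-29567\right) 46143 = -1364310081$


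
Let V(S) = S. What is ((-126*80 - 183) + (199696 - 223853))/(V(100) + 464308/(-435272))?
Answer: -3745515560/10765723 ≈ -347.91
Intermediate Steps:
((-126*80 - 183) + (199696 - 223853))/(V(100) + 464308/(-435272)) = ((-126*80 - 183) + (199696 - 223853))/(100 + 464308/(-435272)) = ((-10080 - 183) - 24157)/(100 + 464308*(-1/435272)) = (-10263 - 24157)/(100 - 116077/108818) = -34420/10765723/108818 = -34420*108818/10765723 = -3745515560/10765723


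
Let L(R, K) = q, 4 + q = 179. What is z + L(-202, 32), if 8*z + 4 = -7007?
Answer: -5611/8 ≈ -701.38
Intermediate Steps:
q = 175 (q = -4 + 179 = 175)
L(R, K) = 175
z = -7011/8 (z = -1/2 + (1/8)*(-7007) = -1/2 - 7007/8 = -7011/8 ≈ -876.38)
z + L(-202, 32) = -7011/8 + 175 = -5611/8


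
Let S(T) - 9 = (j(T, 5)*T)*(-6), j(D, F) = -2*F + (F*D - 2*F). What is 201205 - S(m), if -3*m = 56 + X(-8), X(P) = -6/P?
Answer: 5140829/24 ≈ 2.1420e+5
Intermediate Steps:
j(D, F) = -4*F + D*F (j(D, F) = -2*F + (D*F - 2*F) = -2*F + (-2*F + D*F) = -4*F + D*F)
m = -227/12 (m = -(56 - 6/(-8))/3 = -(56 - 6*(-1/8))/3 = -(56 + 3/4)/3 = -1/3*227/4 = -227/12 ≈ -18.917)
S(T) = 9 - 6*T*(-20 + 5*T) (S(T) = 9 + ((5*(-4 + T))*T)*(-6) = 9 + ((-20 + 5*T)*T)*(-6) = 9 + (T*(-20 + 5*T))*(-6) = 9 - 6*T*(-20 + 5*T))
201205 - S(m) = 201205 - (9 - 30*(-227/12)*(-4 - 227/12)) = 201205 - (9 - 30*(-227/12)*(-275/12)) = 201205 - (9 - 312125/24) = 201205 - 1*(-311909/24) = 201205 + 311909/24 = 5140829/24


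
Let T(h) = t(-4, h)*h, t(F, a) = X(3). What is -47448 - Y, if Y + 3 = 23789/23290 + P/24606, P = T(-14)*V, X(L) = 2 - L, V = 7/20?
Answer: -5438013812111/114614748 ≈ -47446.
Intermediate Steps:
V = 7/20 (V = 7*(1/20) = 7/20 ≈ 0.35000)
t(F, a) = -1 (t(F, a) = 2 - 1*3 = 2 - 3 = -1)
T(h) = -h
P = 49/10 (P = -1*(-14)*(7/20) = 14*(7/20) = 49/10 ≈ 4.9000)
Y = -226750993/114614748 (Y = -3 + (23789/23290 + (49/10)/24606) = -3 + (23789*(1/23290) + (49/10)*(1/24606)) = -3 + (23789/23290 + 49/246060) = -3 + 117093251/114614748 = -226750993/114614748 ≈ -1.9784)
-47448 - Y = -47448 - 1*(-226750993/114614748) = -47448 + 226750993/114614748 = -5438013812111/114614748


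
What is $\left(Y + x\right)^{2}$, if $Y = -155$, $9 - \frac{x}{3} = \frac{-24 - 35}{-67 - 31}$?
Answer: $\frac{161823841}{9604} \approx 16850.0$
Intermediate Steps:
$x = \frac{2469}{98}$ ($x = 27 - 3 \frac{-24 - 35}{-67 - 31} = 27 - 3 \left(- \frac{59}{-98}\right) = 27 - 3 \left(\left(-59\right) \left(- \frac{1}{98}\right)\right) = 27 - \frac{177}{98} = \frac{2469}{98} \approx 25.194$)
$\left(Y + x\right)^{2} = \left(-155 + \frac{2469}{98}\right)^{2} = \left(- \frac{12721}{98}\right)^{2} = \frac{161823841}{9604}$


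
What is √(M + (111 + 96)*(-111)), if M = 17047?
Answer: I*√5930 ≈ 77.006*I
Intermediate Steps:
√(M + (111 + 96)*(-111)) = √(17047 + (111 + 96)*(-111)) = √(17047 + 207*(-111)) = √(17047 - 22977) = √(-5930) = I*√5930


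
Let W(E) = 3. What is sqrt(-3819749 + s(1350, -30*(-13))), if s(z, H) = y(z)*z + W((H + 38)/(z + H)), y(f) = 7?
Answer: 2*I*sqrt(952574) ≈ 1952.0*I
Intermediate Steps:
s(z, H) = 3 + 7*z (s(z, H) = 7*z + 3 = 3 + 7*z)
sqrt(-3819749 + s(1350, -30*(-13))) = sqrt(-3819749 + (3 + 7*1350)) = sqrt(-3819749 + (3 + 9450)) = sqrt(-3819749 + 9453) = sqrt(-3810296) = 2*I*sqrt(952574)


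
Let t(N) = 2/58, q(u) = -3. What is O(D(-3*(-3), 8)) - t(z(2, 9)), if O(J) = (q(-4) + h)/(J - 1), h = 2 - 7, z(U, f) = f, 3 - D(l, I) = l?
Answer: 225/203 ≈ 1.1084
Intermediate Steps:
D(l, I) = 3 - l
h = -5
t(N) = 1/29 (t(N) = 2*(1/58) = 1/29)
O(J) = -8/(-1 + J) (O(J) = (-3 - 5)/(J - 1) = -8/(-1 + J))
O(D(-3*(-3), 8)) - t(z(2, 9)) = -8/(-1 + (3 - (-3)*(-3))) - 1*1/29 = -8/(-1 + (3 - 1*9)) - 1/29 = -8/(-1 + (3 - 9)) - 1/29 = -8/(-1 - 6) - 1/29 = -8/(-7) - 1/29 = -8*(-⅐) - 1/29 = 8/7 - 1/29 = 225/203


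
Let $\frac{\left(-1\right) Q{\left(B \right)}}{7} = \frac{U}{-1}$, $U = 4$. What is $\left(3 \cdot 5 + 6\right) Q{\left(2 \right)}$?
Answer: $588$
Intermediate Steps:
$Q{\left(B \right)} = 28$ ($Q{\left(B \right)} = - 7 \frac{4}{-1} = - 7 \cdot 4 \left(-1\right) = \left(-7\right) \left(-4\right) = 28$)
$\left(3 \cdot 5 + 6\right) Q{\left(2 \right)} = \left(3 \cdot 5 + 6\right) 28 = \left(15 + 6\right) 28 = 21 \cdot 28 = 588$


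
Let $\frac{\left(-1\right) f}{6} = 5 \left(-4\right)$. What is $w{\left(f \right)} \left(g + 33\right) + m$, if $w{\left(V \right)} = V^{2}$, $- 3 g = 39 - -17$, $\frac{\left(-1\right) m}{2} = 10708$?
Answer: $184984$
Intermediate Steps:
$m = -21416$ ($m = \left(-2\right) 10708 = -21416$)
$f = 120$ ($f = - 6 \cdot 5 \left(-4\right) = \left(-6\right) \left(-20\right) = 120$)
$g = - \frac{56}{3}$ ($g = - \frac{39 - -17}{3} = - \frac{39 + 17}{3} = \left(- \frac{1}{3}\right) 56 = - \frac{56}{3} \approx -18.667$)
$w{\left(f \right)} \left(g + 33\right) + m = 120^{2} \left(- \frac{56}{3} + 33\right) - 21416 = 14400 \cdot \frac{43}{3} - 21416 = 206400 - 21416 = 184984$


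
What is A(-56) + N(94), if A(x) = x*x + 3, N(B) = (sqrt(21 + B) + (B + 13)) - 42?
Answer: 3204 + sqrt(115) ≈ 3214.7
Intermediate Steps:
N(B) = -29 + B + sqrt(21 + B) (N(B) = (sqrt(21 + B) + (13 + B)) - 42 = (13 + B + sqrt(21 + B)) - 42 = -29 + B + sqrt(21 + B))
A(x) = 3 + x**2 (A(x) = x**2 + 3 = 3 + x**2)
A(-56) + N(94) = (3 + (-56)**2) + (-29 + 94 + sqrt(21 + 94)) = (3 + 3136) + (-29 + 94 + sqrt(115)) = 3139 + (65 + sqrt(115)) = 3204 + sqrt(115)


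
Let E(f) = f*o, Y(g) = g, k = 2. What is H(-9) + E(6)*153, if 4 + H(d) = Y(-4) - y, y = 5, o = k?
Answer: 1823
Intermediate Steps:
o = 2
E(f) = 2*f (E(f) = f*2 = 2*f)
H(d) = -13 (H(d) = -4 + (-4 - 1*5) = -4 + (-4 - 5) = -4 - 9 = -13)
H(-9) + E(6)*153 = -13 + (2*6)*153 = -13 + 12*153 = -13 + 1836 = 1823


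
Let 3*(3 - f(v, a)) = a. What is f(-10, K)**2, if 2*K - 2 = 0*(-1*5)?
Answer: 64/9 ≈ 7.1111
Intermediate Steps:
K = 1 (K = 1 + (0*(-1*5))/2 = 1 + (0*(-5))/2 = 1 + (1/2)*0 = 1 + 0 = 1)
f(v, a) = 3 - a/3
f(-10, K)**2 = (3 - 1/3*1)**2 = (3 - 1/3)**2 = (8/3)**2 = 64/9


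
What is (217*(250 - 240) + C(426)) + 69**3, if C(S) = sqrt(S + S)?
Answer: 330679 + 2*sqrt(213) ≈ 3.3071e+5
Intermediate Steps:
C(S) = sqrt(2)*sqrt(S) (C(S) = sqrt(2*S) = sqrt(2)*sqrt(S))
(217*(250 - 240) + C(426)) + 69**3 = (217*(250 - 240) + sqrt(2)*sqrt(426)) + 69**3 = (217*10 + 2*sqrt(213)) + 328509 = (2170 + 2*sqrt(213)) + 328509 = 330679 + 2*sqrt(213)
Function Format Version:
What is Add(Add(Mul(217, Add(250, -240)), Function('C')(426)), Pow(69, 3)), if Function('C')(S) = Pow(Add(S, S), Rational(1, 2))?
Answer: Add(330679, Mul(2, Pow(213, Rational(1, 2)))) ≈ 3.3071e+5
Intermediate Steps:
Function('C')(S) = Mul(Pow(2, Rational(1, 2)), Pow(S, Rational(1, 2))) (Function('C')(S) = Pow(Mul(2, S), Rational(1, 2)) = Mul(Pow(2, Rational(1, 2)), Pow(S, Rational(1, 2))))
Add(Add(Mul(217, Add(250, -240)), Function('C')(426)), Pow(69, 3)) = Add(Add(Mul(217, Add(250, -240)), Mul(Pow(2, Rational(1, 2)), Pow(426, Rational(1, 2)))), Pow(69, 3)) = Add(Add(Mul(217, 10), Mul(2, Pow(213, Rational(1, 2)))), 328509) = Add(Add(2170, Mul(2, Pow(213, Rational(1, 2)))), 328509) = Add(330679, Mul(2, Pow(213, Rational(1, 2))))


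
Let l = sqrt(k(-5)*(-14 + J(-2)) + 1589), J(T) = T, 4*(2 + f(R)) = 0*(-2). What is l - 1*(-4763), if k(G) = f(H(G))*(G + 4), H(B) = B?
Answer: 4763 + 3*sqrt(173) ≈ 4802.5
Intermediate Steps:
f(R) = -2 (f(R) = -2 + (0*(-2))/4 = -2 + (1/4)*0 = -2 + 0 = -2)
k(G) = -8 - 2*G (k(G) = -2*(G + 4) = -2*(4 + G) = -8 - 2*G)
l = 3*sqrt(173) (l = sqrt((-8 - 2*(-5))*(-14 - 2) + 1589) = sqrt((-8 + 10)*(-16) + 1589) = sqrt(2*(-16) + 1589) = sqrt(-32 + 1589) = sqrt(1557) = 3*sqrt(173) ≈ 39.459)
l - 1*(-4763) = 3*sqrt(173) - 1*(-4763) = 3*sqrt(173) + 4763 = 4763 + 3*sqrt(173)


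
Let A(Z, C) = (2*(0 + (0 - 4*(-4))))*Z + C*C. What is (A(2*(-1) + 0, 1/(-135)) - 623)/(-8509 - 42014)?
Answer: 1138234/83707425 ≈ 0.013598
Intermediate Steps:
A(Z, C) = C² + 32*Z (A(Z, C) = (2*(0 + (0 + 16)))*Z + C² = (2*(0 + 16))*Z + C² = (2*16)*Z + C² = 32*Z + C² = C² + 32*Z)
(A(2*(-1) + 0, 1/(-135)) - 623)/(-8509 - 42014) = (((1/(-135))² + 32*(2*(-1) + 0)) - 623)/(-8509 - 42014) = (((-1/135)² + 32*(-2 + 0)) - 623)/(-50523) = ((1/18225 + 32*(-2)) - 623)*(-1/50523) = ((1/18225 - 64) - 623)*(-1/50523) = (-1166399/18225 - 623)*(-1/50523) = -12520574/18225*(-1/50523) = 1138234/83707425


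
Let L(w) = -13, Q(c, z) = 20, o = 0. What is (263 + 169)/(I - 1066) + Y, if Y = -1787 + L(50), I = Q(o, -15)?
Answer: -941616/523 ≈ -1800.4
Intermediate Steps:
I = 20
Y = -1800 (Y = -1787 - 13 = -1800)
(263 + 169)/(I - 1066) + Y = (263 + 169)/(20 - 1066) - 1800 = 432/(-1046) - 1800 = 432*(-1/1046) - 1800 = -216/523 - 1800 = -941616/523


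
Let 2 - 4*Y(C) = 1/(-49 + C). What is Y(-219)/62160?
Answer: 179/22211840 ≈ 8.0588e-6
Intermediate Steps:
Y(C) = 1/2 - 1/(4*(-49 + C))
Y(-219)/62160 = ((-99 + 2*(-219))/(4*(-49 - 219)))/62160 = ((1/4)*(-99 - 438)/(-268))*(1/62160) = ((1/4)*(-1/268)*(-537))*(1/62160) = (537/1072)*(1/62160) = 179/22211840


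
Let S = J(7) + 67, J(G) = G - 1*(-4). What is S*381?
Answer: 29718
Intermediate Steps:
J(G) = 4 + G (J(G) = G + 4 = 4 + G)
S = 78 (S = (4 + 7) + 67 = 11 + 67 = 78)
S*381 = 78*381 = 29718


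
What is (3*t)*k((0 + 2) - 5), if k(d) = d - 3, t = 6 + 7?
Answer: -234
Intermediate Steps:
t = 13
k(d) = -3 + d
(3*t)*k((0 + 2) - 5) = (3*13)*(-3 + ((0 + 2) - 5)) = 39*(-3 + (2 - 5)) = 39*(-3 - 3) = 39*(-6) = -234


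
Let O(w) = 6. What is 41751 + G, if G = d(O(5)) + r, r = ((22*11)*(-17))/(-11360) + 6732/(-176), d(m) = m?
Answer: 236964557/5680 ≈ 41719.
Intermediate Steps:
r = -215203/5680 (r = (242*(-17))*(-1/11360) + 6732*(-1/176) = -4114*(-1/11360) - 153/4 = 2057/5680 - 153/4 = -215203/5680 ≈ -37.888)
G = -181123/5680 (G = 6 - 215203/5680 = -181123/5680 ≈ -31.888)
41751 + G = 41751 - 181123/5680 = 236964557/5680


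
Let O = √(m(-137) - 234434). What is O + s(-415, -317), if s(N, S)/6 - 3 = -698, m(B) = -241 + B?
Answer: -4170 + 2*I*√58703 ≈ -4170.0 + 484.57*I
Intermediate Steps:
s(N, S) = -4170 (s(N, S) = 18 + 6*(-698) = 18 - 4188 = -4170)
O = 2*I*√58703 (O = √((-241 - 137) - 234434) = √(-378 - 234434) = √(-234812) = 2*I*√58703 ≈ 484.57*I)
O + s(-415, -317) = 2*I*√58703 - 4170 = -4170 + 2*I*√58703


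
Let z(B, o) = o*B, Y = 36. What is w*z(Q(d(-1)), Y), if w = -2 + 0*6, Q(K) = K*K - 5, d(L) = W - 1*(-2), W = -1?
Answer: 288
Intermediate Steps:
d(L) = 1 (d(L) = -1 - 1*(-2) = -1 + 2 = 1)
Q(K) = -5 + K² (Q(K) = K² - 5 = -5 + K²)
z(B, o) = B*o
w = -2 (w = -2 + 0 = -2)
w*z(Q(d(-1)), Y) = -2*(-5 + 1²)*36 = -2*(-5 + 1)*36 = -(-8)*36 = -2*(-144) = 288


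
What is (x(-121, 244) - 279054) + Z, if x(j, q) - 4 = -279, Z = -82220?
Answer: -361549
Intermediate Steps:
x(j, q) = -275 (x(j, q) = 4 - 279 = -275)
(x(-121, 244) - 279054) + Z = (-275 - 279054) - 82220 = -279329 - 82220 = -361549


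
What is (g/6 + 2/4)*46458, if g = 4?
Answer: 54201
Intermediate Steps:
(g/6 + 2/4)*46458 = (4/6 + 2/4)*46458 = (4*(1/6) + 2*(1/4))*46458 = (2/3 + 1/2)*46458 = (7/6)*46458 = 54201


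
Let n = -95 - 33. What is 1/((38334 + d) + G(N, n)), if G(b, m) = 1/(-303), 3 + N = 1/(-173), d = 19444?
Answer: 303/17506733 ≈ 1.7308e-5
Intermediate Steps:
N = -520/173 (N = -3 + 1/(-173) = -3 - 1/173 = -520/173 ≈ -3.0058)
n = -128
G(b, m) = -1/303
1/((38334 + d) + G(N, n)) = 1/((38334 + 19444) - 1/303) = 1/(57778 - 1/303) = 1/(17506733/303) = 303/17506733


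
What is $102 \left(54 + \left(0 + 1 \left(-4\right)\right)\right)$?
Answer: $5100$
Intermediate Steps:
$102 \left(54 + \left(0 + 1 \left(-4\right)\right)\right) = 102 \left(54 + \left(0 - 4\right)\right) = 102 \left(54 - 4\right) = 102 \cdot 50 = 5100$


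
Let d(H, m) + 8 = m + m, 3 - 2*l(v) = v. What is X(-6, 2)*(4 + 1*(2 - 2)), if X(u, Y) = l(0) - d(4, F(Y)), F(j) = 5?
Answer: -2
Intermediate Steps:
l(v) = 3/2 - v/2
d(H, m) = -8 + 2*m (d(H, m) = -8 + (m + m) = -8 + 2*m)
X(u, Y) = -½ (X(u, Y) = (3/2 - ½*0) - (-8 + 2*5) = (3/2 + 0) - (-8 + 10) = 3/2 - 1*2 = 3/2 - 2 = -½)
X(-6, 2)*(4 + 1*(2 - 2)) = -(4 + 1*(2 - 2))/2 = -(4 + 1*0)/2 = -(4 + 0)/2 = -½*4 = -2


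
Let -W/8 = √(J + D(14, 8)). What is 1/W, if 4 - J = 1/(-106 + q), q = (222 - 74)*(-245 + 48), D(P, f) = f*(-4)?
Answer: I*√23975380770/6554680 ≈ 0.023623*I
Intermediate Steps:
D(P, f) = -4*f
q = -29156 (q = 148*(-197) = -29156)
J = 117049/29262 (J = 4 - 1/(-106 - 29156) = 4 - 1/(-29262) = 4 - 1*(-1/29262) = 4 + 1/29262 = 117049/29262 ≈ 4.0000)
W = -4*I*√23975380770/14631 (W = -8*√(117049/29262 - 4*8) = -8*√(117049/29262 - 32) = -4*I*√23975380770/14631 ≈ -42.332*I)
1/W = 1/(-4*I*√23975380770/14631) = I*√23975380770/6554680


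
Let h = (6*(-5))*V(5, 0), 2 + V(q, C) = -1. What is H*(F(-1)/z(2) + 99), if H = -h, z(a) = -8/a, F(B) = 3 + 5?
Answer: -8730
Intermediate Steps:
V(q, C) = -3 (V(q, C) = -2 - 1 = -3)
F(B) = 8
h = 90 (h = (6*(-5))*(-3) = -30*(-3) = 90)
H = -90 (H = -1*90 = -90)
H*(F(-1)/z(2) + 99) = -90*(8/((-8/2)) + 99) = -90*(8/((-8*½)) + 99) = -90*(8/(-4) + 99) = -90*(8*(-¼) + 99) = -90*(-2 + 99) = -90*97 = -8730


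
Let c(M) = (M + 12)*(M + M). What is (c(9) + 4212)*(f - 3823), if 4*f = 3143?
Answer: -27881955/2 ≈ -1.3941e+7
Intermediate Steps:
f = 3143/4 (f = (¼)*3143 = 3143/4 ≈ 785.75)
c(M) = 2*M*(12 + M) (c(M) = (12 + M)*(2*M) = 2*M*(12 + M))
(c(9) + 4212)*(f - 3823) = (2*9*(12 + 9) + 4212)*(3143/4 - 3823) = (2*9*21 + 4212)*(-12149/4) = (378 + 4212)*(-12149/4) = 4590*(-12149/4) = -27881955/2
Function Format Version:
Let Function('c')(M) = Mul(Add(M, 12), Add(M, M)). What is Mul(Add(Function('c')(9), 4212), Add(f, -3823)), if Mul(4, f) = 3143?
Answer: Rational(-27881955, 2) ≈ -1.3941e+7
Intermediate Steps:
f = Rational(3143, 4) (f = Mul(Rational(1, 4), 3143) = Rational(3143, 4) ≈ 785.75)
Function('c')(M) = Mul(2, M, Add(12, M)) (Function('c')(M) = Mul(Add(12, M), Mul(2, M)) = Mul(2, M, Add(12, M)))
Mul(Add(Function('c')(9), 4212), Add(f, -3823)) = Mul(Add(Mul(2, 9, Add(12, 9)), 4212), Add(Rational(3143, 4), -3823)) = Mul(Add(Mul(2, 9, 21), 4212), Rational(-12149, 4)) = Mul(Add(378, 4212), Rational(-12149, 4)) = Mul(4590, Rational(-12149, 4)) = Rational(-27881955, 2)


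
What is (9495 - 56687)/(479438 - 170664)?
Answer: -23596/154387 ≈ -0.15284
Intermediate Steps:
(9495 - 56687)/(479438 - 170664) = -47192/308774 = -47192*1/308774 = -23596/154387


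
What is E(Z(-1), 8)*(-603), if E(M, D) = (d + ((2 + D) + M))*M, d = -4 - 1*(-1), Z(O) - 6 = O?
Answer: -36180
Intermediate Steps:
Z(O) = 6 + O
d = -3 (d = -4 + 1 = -3)
E(M, D) = M*(-1 + D + M) (E(M, D) = (-3 + ((2 + D) + M))*M = (-3 + (2 + D + M))*M = (-1 + D + M)*M = M*(-1 + D + M))
E(Z(-1), 8)*(-603) = ((6 - 1)*(-1 + 8 + (6 - 1)))*(-603) = (5*(-1 + 8 + 5))*(-603) = (5*12)*(-603) = 60*(-603) = -36180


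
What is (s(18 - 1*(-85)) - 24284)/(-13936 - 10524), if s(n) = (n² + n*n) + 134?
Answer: 733/6115 ≈ 0.11987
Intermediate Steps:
s(n) = 134 + 2*n² (s(n) = (n² + n²) + 134 = 2*n² + 134 = 134 + 2*n²)
(s(18 - 1*(-85)) - 24284)/(-13936 - 10524) = ((134 + 2*(18 - 1*(-85))²) - 24284)/(-13936 - 10524) = ((134 + 2*(18 + 85)²) - 24284)/(-24460) = ((134 + 2*103²) - 24284)*(-1/24460) = ((134 + 2*10609) - 24284)*(-1/24460) = ((134 + 21218) - 24284)*(-1/24460) = (21352 - 24284)*(-1/24460) = -2932*(-1/24460) = 733/6115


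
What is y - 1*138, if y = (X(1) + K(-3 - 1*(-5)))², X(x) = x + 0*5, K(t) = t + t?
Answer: -113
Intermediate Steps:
K(t) = 2*t
X(x) = x (X(x) = x + 0 = x)
y = 25 (y = (1 + 2*(-3 - 1*(-5)))² = (1 + 2*(-3 + 5))² = (1 + 2*2)² = (1 + 4)² = 5² = 25)
y - 1*138 = 25 - 1*138 = 25 - 138 = -113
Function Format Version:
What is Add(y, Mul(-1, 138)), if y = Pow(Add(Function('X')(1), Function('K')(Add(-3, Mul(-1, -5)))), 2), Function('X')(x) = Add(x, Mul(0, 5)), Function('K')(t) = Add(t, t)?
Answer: -113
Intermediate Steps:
Function('K')(t) = Mul(2, t)
Function('X')(x) = x (Function('X')(x) = Add(x, 0) = x)
y = 25 (y = Pow(Add(1, Mul(2, Add(-3, Mul(-1, -5)))), 2) = Pow(Add(1, Mul(2, Add(-3, 5))), 2) = Pow(Add(1, Mul(2, 2)), 2) = Pow(Add(1, 4), 2) = Pow(5, 2) = 25)
Add(y, Mul(-1, 138)) = Add(25, Mul(-1, 138)) = Add(25, -138) = -113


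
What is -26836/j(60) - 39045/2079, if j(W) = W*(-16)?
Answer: 508579/55440 ≈ 9.1735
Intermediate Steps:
j(W) = -16*W
-26836/j(60) - 39045/2079 = -26836/((-16*60)) - 39045/2079 = -26836/(-960) - 39045*1/2079 = -26836*(-1/960) - 13015/693 = 6709/240 - 13015/693 = 508579/55440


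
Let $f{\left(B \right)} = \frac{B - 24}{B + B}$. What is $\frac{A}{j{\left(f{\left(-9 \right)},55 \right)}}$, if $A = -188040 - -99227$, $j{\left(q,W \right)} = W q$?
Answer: $- \frac{532878}{605} \approx -880.79$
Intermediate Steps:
$f{\left(B \right)} = \frac{-24 + B}{2 B}$
$A = -88813$ ($A = -188040 + 99227 = -88813$)
$\frac{A}{j{\left(f{\left(-9 \right)},55 \right)}} = - \frac{88813}{55 \frac{-24 - 9}{2 \left(-9\right)}} = - \frac{88813}{55 \cdot \frac{1}{2} \left(- \frac{1}{9}\right) \left(-33\right)} = - \frac{88813}{55 \cdot \frac{11}{6}} = - \frac{88813}{\frac{605}{6}} = \left(-88813\right) \frac{6}{605} = - \frac{532878}{605}$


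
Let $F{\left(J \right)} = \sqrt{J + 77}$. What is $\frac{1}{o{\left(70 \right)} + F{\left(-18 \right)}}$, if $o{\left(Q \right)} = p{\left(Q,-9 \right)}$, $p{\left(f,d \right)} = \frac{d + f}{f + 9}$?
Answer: $- \frac{4819}{364498} + \frac{6241 \sqrt{59}}{364498} \approx 0.1183$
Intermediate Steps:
$p{\left(f,d \right)} = \frac{d + f}{9 + f}$
$o{\left(Q \right)} = \frac{-9 + Q}{9 + Q}$
$F{\left(J \right)} = \sqrt{77 + J}$
$\frac{1}{o{\left(70 \right)} + F{\left(-18 \right)}} = \frac{1}{\frac{-9 + 70}{9 + 70} + \sqrt{77 - 18}} = \frac{1}{\frac{1}{79} \cdot 61 + \sqrt{59}} = \frac{1}{\frac{61}{79} + \sqrt{59}}$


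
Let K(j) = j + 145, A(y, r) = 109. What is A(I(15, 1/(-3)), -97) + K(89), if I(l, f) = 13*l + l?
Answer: 343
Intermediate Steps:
I(l, f) = 14*l
K(j) = 145 + j
A(I(15, 1/(-3)), -97) + K(89) = 109 + (145 + 89) = 109 + 234 = 343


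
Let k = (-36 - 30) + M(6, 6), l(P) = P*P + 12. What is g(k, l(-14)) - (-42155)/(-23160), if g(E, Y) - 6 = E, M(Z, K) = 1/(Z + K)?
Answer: -285965/4632 ≈ -61.737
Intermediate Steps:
M(Z, K) = 1/(K + Z)
l(P) = 12 + P² (l(P) = P² + 12 = 12 + P²)
k = -791/12 (k = (-36 - 30) + 1/(6 + 6) = -66 + 1/12 = -791/12 ≈ -65.917)
g(E, Y) = 6 + E
g(k, l(-14)) - (-42155)/(-23160) = (6 - 791/12) - (-42155)/(-23160) = -719/12 - (-42155)*(-1)/23160 = -719/12 - 1*8431/4632 = -719/12 - 8431/4632 = -285965/4632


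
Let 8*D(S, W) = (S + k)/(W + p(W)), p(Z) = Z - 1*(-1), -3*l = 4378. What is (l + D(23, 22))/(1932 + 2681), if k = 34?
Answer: -58367/184520 ≈ -0.31632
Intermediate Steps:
l = -4378/3 (l = -⅓*4378 = -4378/3 ≈ -1459.3)
p(Z) = 1 + Z (p(Z) = Z + 1 = 1 + Z)
D(S, W) = (34 + S)/(8*(1 + 2*W)) (D(S, W) = ((S + 34)/(W + (1 + W)))/8 = ((34 + S)/(1 + 2*W))/8 = (34 + S)/(8*(1 + 2*W)))
(l + D(23, 22))/(1932 + 2681) = (-4378/3 + (34 + 23)/(8*(1 + 2*22)))/(1932 + 2681) = (-4378/3 + (⅛)*57/(1 + 44))/4613 = (-4378/3 + (⅛)*57/45)*(1/4613) = (-4378/3 + (⅛)*(1/45)*57)*(1/4613) = (-4378/3 + 19/120)*(1/4613) = -58367/40*1/4613 = -58367/184520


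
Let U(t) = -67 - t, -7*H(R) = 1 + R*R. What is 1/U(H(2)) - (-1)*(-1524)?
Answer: -707143/464 ≈ -1524.0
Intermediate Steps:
H(R) = -1/7 - R**2/7 (H(R) = -(1 + R*R)/7 = -(1 + R**2)/7 = -1/7 - R**2/7)
1/U(H(2)) - (-1)*(-1524) = 1/(-67 - (-1/7 - 1/7*2**2)) - (-1)*(-1524) = 1/(-67 - (-1/7 - 1/7*4)) - 1*1524 = 1/(-67 - (-1/7 - 4/7)) - 1524 = 1/(-67 - 1*(-5/7)) - 1524 = 1/(-67 + 5/7) - 1524 = 1/(-464/7) - 1524 = -7/464 - 1524 = -707143/464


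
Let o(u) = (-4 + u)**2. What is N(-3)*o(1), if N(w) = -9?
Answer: -81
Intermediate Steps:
N(-3)*o(1) = -9*(-4 + 1)**2 = -9*(-3)**2 = -9*9 = -81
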